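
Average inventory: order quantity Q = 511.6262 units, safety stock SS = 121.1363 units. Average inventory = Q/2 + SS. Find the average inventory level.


Q/2 = 255.8131
Avg = 255.8131 + 121.1363 = 376.9494

376.9494 units


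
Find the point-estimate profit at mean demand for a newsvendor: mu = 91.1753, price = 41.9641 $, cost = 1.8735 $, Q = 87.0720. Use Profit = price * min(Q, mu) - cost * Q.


Sales at mu = min(87.0720, 91.1753) = 87.0720
Revenue = 41.9641 * 87.0720 = 3653.8981
Total cost = 1.8735 * 87.0720 = 163.1294
Profit = 3653.8981 - 163.1294 = 3490.7687

3490.7687 $


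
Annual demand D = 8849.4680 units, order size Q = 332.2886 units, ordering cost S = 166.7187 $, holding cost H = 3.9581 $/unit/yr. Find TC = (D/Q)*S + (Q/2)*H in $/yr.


Ordering cost = D*S/Q = 4440.0313
Holding cost = Q*H/2 = 657.6158
TC = 4440.0313 + 657.6158 = 5097.6471

5097.6471 $/yr


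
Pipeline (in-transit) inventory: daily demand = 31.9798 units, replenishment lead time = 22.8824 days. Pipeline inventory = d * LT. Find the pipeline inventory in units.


Pipeline = 31.9798 * 22.8824 = 731.7746

731.7746 units


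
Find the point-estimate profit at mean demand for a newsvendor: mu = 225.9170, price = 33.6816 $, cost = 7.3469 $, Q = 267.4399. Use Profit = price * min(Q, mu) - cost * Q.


Sales at mu = min(267.4399, 225.9170) = 225.9170
Revenue = 33.6816 * 225.9170 = 7609.2460
Total cost = 7.3469 * 267.4399 = 1964.8542
Profit = 7609.2460 - 1964.8542 = 5644.3918

5644.3918 $


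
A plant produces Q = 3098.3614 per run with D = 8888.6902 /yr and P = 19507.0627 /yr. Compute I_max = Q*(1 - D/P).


D/P = 0.4557
1 - D/P = 0.5443
I_max = 3098.3614 * 0.5443 = 1686.5458

1686.5458 units


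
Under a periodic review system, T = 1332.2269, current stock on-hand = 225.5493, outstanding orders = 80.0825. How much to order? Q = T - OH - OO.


Inventory position = OH + OO = 225.5493 + 80.0825 = 305.6318
Q = 1332.2269 - 305.6318 = 1026.5951

1026.5951 units


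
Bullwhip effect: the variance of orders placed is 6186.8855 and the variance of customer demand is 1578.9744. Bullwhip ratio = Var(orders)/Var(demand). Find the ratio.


BW = 6186.8855 / 1578.9744 = 3.9183

3.9183


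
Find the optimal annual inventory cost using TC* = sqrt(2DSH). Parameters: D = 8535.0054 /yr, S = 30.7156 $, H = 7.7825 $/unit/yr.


2*D*S*H = 4080486.3417
TC* = sqrt(4080486.3417) = 2020.0214

2020.0214 $/yr


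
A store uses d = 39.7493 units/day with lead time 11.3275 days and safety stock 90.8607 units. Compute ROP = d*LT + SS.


d*LT = 39.7493 * 11.3275 = 450.2602
ROP = 450.2602 + 90.8607 = 541.1209

541.1209 units


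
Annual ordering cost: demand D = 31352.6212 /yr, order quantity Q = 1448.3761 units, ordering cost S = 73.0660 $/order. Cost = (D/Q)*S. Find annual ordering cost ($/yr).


Number of orders = D/Q = 21.6467
Cost = 21.6467 * 73.0660 = 1581.6407

1581.6407 $/yr


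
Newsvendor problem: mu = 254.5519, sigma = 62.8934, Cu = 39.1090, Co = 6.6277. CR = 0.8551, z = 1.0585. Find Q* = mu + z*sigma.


CR = Cu/(Cu+Co) = 39.1090/(39.1090+6.6277) = 0.8551
z = 1.0585
Q* = 254.5519 + 1.0585 * 62.8934 = 321.1246

321.1246 units


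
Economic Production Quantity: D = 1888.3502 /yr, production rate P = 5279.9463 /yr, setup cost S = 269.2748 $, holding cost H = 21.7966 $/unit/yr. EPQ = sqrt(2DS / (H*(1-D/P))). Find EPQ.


1 - D/P = 1 - 0.3576 = 0.6424
H*(1-D/P) = 14.0011
2DS = 1016970.2449
EPQ = sqrt(72634.8209) = 269.5085

269.5085 units


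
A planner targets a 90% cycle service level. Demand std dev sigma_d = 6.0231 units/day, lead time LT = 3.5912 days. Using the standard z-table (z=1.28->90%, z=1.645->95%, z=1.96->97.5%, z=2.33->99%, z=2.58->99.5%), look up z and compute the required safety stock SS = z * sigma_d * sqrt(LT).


From the table, SL = 90% corresponds to z = 1.28
sqrt(LT) = sqrt(3.5912) = 1.8950
SS = 1.28 * 6.0231 * 1.8950 = 14.6100

14.6100 units


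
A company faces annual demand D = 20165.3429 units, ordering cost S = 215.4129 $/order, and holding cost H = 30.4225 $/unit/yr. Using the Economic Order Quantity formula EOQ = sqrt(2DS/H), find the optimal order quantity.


2*D*S = 2 * 20165.3429 * 215.4129 = 8687749.9872
2*D*S/H = 285569.8903
EOQ = sqrt(285569.8903) = 534.3874

534.3874 units


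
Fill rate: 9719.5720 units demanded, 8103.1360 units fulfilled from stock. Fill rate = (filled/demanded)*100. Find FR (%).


FR = 8103.1360 / 9719.5720 * 100 = 83.3693

83.3693%


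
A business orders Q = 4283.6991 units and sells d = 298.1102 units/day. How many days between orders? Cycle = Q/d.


Cycle = 4283.6991 / 298.1102 = 14.3695

14.3695 days


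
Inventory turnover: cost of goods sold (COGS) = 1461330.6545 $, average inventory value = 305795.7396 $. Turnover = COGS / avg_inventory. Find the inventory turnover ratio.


Turnover = 1461330.6545 / 305795.7396 = 4.7788

4.7788


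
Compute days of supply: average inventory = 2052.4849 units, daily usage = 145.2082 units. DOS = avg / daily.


DOS = 2052.4849 / 145.2082 = 14.1348

14.1348 days


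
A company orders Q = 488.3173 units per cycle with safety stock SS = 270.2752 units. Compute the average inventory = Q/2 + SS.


Q/2 = 244.1586
Avg = 244.1586 + 270.2752 = 514.4339

514.4339 units


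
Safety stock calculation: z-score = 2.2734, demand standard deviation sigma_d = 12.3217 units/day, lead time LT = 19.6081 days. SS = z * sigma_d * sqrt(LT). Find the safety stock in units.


sqrt(LT) = sqrt(19.6081) = 4.4281
SS = 2.2734 * 12.3217 * 4.4281 = 124.0407

124.0407 units


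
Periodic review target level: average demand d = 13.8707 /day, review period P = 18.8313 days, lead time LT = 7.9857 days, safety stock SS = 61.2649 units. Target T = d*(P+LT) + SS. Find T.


P + LT = 26.8170
d*(P+LT) = 13.8707 * 26.8170 = 371.9706
T = 371.9706 + 61.2649 = 433.2355

433.2355 units


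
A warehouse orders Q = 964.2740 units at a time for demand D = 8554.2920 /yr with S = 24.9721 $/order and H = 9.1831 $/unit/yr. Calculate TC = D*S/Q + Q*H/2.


Ordering cost = D*S/Q = 221.5331
Holding cost = Q*H/2 = 4427.5123
TC = 221.5331 + 4427.5123 = 4649.0454

4649.0454 $/yr


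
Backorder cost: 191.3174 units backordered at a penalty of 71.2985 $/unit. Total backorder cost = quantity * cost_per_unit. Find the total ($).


Total = 191.3174 * 71.2985 = 13640.6436

13640.6436 $


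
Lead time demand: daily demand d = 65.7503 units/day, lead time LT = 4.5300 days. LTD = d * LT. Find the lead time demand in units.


LTD = 65.7503 * 4.5300 = 297.8489

297.8489 units


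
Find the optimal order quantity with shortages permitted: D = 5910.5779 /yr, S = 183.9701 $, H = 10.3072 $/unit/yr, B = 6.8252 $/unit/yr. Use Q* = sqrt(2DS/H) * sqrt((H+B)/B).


sqrt(2DS/H) = 459.3389
sqrt((H+B)/B) = 1.5844
Q* = 459.3389 * 1.5844 = 727.7541

727.7541 units


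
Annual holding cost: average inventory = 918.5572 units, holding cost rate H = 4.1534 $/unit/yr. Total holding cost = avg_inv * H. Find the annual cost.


Cost = 918.5572 * 4.1534 = 3815.1355

3815.1355 $/yr


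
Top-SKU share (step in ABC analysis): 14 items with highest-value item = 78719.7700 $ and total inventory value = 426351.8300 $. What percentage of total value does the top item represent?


Top item = 78719.7700
Total = 426351.8300
Percentage = 78719.7700 / 426351.8300 * 100 = 18.4636

18.4636%


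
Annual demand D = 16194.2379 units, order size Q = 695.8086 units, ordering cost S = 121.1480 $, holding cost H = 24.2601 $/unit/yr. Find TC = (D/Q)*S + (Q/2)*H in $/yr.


Ordering cost = D*S/Q = 2819.5966
Holding cost = Q*H/2 = 8440.1931
TC = 2819.5966 + 8440.1931 = 11259.7897

11259.7897 $/yr


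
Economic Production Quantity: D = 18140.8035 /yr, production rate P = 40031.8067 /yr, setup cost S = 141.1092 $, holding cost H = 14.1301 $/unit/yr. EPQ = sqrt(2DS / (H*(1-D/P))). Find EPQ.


1 - D/P = 1 - 0.4532 = 0.5468
H*(1-D/P) = 7.7269
2DS = 5119668.5385
EPQ = sqrt(662576.6634) = 813.9881

813.9881 units


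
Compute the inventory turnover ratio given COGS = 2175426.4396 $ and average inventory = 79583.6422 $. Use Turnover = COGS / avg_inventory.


Turnover = 2175426.4396 / 79583.6422 = 27.3351

27.3351


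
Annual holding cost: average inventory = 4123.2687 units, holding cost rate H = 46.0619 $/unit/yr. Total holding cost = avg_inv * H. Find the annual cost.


Cost = 4123.2687 * 46.0619 = 189925.5905

189925.5905 $/yr


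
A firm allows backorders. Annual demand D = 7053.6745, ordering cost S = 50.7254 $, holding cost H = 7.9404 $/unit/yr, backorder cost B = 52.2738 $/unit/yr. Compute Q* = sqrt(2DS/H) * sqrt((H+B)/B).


sqrt(2DS/H) = 300.2025
sqrt((H+B)/B) = 1.0733
Q* = 300.2025 * 1.0733 = 322.1971

322.1971 units


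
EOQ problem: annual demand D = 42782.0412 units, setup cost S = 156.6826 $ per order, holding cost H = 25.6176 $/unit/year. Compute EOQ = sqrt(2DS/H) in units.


2*D*S = 2 * 42782.0412 * 156.6826 = 13406402.8970
2*D*S/H = 523327.8253
EOQ = sqrt(523327.8253) = 723.4140

723.4140 units


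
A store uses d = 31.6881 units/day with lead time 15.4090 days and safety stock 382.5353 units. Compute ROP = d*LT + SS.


d*LT = 31.6881 * 15.4090 = 488.2819
ROP = 488.2819 + 382.5353 = 870.8172

870.8172 units


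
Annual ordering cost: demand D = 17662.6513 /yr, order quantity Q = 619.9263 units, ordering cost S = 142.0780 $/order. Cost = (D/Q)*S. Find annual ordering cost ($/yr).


Number of orders = D/Q = 28.4915
Cost = 28.4915 * 142.0780 = 4048.0202

4048.0202 $/yr


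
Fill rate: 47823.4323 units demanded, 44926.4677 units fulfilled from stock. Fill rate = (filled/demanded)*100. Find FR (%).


FR = 44926.4677 / 47823.4323 * 100 = 93.9424

93.9424%


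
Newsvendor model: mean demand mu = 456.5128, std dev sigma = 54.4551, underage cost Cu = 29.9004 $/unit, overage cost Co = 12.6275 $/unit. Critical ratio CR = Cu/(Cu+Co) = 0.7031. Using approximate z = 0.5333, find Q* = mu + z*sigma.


CR = Cu/(Cu+Co) = 29.9004/(29.9004+12.6275) = 0.7031
z = 0.5333
Q* = 456.5128 + 0.5333 * 54.4551 = 485.5537

485.5537 units


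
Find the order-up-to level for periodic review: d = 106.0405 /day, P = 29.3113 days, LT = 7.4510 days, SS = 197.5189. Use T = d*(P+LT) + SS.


P + LT = 36.7623
d*(P+LT) = 106.0405 * 36.7623 = 3898.2927
T = 3898.2927 + 197.5189 = 4095.8116

4095.8116 units


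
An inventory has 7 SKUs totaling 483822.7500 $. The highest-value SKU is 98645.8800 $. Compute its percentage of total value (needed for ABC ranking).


Top item = 98645.8800
Total = 483822.7500
Percentage = 98645.8800 / 483822.7500 * 100 = 20.3888

20.3888%


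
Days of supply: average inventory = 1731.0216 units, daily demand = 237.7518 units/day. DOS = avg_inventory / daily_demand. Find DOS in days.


DOS = 1731.0216 / 237.7518 = 7.2808

7.2808 days


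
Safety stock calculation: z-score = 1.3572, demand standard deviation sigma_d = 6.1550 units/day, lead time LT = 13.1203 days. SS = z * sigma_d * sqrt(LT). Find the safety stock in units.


sqrt(LT) = sqrt(13.1203) = 3.6222
SS = 1.3572 * 6.1550 * 3.6222 = 30.2582

30.2582 units


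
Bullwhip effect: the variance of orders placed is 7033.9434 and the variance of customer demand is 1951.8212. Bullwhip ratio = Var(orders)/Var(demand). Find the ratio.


BW = 7033.9434 / 1951.8212 = 3.6038

3.6038


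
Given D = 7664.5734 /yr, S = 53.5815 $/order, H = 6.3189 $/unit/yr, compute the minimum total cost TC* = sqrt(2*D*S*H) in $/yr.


2*D*S*H = 5190083.3584
TC* = sqrt(5190083.3584) = 2278.1754

2278.1754 $/yr


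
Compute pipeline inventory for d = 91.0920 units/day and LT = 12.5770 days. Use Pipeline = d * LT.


Pipeline = 91.0920 * 12.5770 = 1145.6641

1145.6641 units


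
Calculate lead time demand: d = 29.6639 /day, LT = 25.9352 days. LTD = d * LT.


LTD = 29.6639 * 25.9352 = 769.3392

769.3392 units


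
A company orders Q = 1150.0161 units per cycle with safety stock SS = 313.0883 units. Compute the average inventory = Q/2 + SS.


Q/2 = 575.0081
Avg = 575.0081 + 313.0883 = 888.0964

888.0964 units


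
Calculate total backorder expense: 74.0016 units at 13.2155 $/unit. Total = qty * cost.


Total = 74.0016 * 13.2155 = 977.9681

977.9681 $


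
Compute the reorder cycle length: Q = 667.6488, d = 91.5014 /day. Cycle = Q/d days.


Cycle = 667.6488 / 91.5014 = 7.2966

7.2966 days


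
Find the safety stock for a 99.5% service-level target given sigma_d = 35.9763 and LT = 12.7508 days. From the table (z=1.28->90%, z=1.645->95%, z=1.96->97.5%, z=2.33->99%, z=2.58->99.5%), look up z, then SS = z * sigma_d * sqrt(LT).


From the table, SL = 99.5% corresponds to z = 2.58
sqrt(LT) = sqrt(12.7508) = 3.5708
SS = 2.58 * 35.9763 * 3.5708 = 331.4400

331.4400 units


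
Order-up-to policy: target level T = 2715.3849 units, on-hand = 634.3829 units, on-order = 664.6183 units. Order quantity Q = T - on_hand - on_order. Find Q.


Inventory position = OH + OO = 634.3829 + 664.6183 = 1299.0012
Q = 2715.3849 - 1299.0012 = 1416.3837

1416.3837 units


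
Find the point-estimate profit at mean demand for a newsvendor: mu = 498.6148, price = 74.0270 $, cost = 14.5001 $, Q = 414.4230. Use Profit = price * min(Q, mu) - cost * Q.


Sales at mu = min(414.4230, 498.6148) = 414.4230
Revenue = 74.0270 * 414.4230 = 30678.4914
Total cost = 14.5001 * 414.4230 = 6009.1749
Profit = 30678.4914 - 6009.1749 = 24669.3165

24669.3165 $


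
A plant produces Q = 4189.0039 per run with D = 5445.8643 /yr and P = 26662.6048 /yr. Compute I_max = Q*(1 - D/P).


D/P = 0.2043
1 - D/P = 0.7957
I_max = 4189.0039 * 0.7957 = 3333.3956

3333.3956 units


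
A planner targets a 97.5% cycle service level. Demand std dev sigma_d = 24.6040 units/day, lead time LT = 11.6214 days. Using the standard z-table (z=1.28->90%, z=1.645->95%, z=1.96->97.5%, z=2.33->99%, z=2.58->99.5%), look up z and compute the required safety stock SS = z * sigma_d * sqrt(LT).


From the table, SL = 97.5% corresponds to z = 1.96
sqrt(LT) = sqrt(11.6214) = 3.4090
SS = 1.96 * 24.6040 * 3.4090 = 164.3959

164.3959 units


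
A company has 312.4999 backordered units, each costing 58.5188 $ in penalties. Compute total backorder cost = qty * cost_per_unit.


Total = 312.4999 * 58.5188 = 18287.1191

18287.1191 $


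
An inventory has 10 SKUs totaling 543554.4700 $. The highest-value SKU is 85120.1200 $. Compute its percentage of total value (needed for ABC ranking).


Top item = 85120.1200
Total = 543554.4700
Percentage = 85120.1200 / 543554.4700 * 100 = 15.6599

15.6599%


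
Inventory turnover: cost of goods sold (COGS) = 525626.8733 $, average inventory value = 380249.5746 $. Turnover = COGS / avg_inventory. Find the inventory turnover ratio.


Turnover = 525626.8733 / 380249.5746 = 1.3823

1.3823


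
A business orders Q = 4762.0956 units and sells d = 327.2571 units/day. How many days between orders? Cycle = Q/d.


Cycle = 4762.0956 / 327.2571 = 14.5515

14.5515 days


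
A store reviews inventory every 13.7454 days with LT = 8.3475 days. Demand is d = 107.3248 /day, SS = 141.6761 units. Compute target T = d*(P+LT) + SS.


P + LT = 22.0929
d*(P+LT) = 107.3248 * 22.0929 = 2371.1161
T = 2371.1161 + 141.6761 = 2512.7922

2512.7922 units


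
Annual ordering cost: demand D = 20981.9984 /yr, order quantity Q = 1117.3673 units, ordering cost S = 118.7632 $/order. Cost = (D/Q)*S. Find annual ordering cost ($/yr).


Number of orders = D/Q = 18.7781
Cost = 18.7781 * 118.7632 = 2230.1434

2230.1434 $/yr


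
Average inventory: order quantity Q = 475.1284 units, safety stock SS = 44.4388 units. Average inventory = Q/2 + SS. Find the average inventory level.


Q/2 = 237.5642
Avg = 237.5642 + 44.4388 = 282.0030

282.0030 units


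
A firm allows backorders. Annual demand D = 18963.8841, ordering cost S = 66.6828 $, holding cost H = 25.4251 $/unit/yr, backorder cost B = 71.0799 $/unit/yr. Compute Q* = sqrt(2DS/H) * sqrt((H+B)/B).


sqrt(2DS/H) = 315.3946
sqrt((H+B)/B) = 1.1652
Q* = 315.3946 * 1.1652 = 367.4986

367.4986 units


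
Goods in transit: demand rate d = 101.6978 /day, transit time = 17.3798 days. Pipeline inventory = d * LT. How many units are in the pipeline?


Pipeline = 101.6978 * 17.3798 = 1767.4874

1767.4874 units


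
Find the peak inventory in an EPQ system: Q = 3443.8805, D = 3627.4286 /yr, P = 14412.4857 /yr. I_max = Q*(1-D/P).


D/P = 0.2517
1 - D/P = 0.7483
I_max = 3443.8805 * 0.7483 = 2577.1021

2577.1021 units


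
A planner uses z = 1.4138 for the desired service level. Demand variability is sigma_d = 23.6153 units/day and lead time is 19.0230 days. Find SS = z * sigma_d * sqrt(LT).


sqrt(LT) = sqrt(19.0230) = 4.3615
SS = 1.4138 * 23.6153 * 4.3615 = 145.6200

145.6200 units


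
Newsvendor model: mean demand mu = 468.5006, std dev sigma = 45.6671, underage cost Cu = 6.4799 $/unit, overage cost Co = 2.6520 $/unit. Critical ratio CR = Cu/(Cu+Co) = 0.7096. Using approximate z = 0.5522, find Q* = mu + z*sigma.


CR = Cu/(Cu+Co) = 6.4799/(6.4799+2.6520) = 0.7096
z = 0.5522
Q* = 468.5006 + 0.5522 * 45.6671 = 493.7180

493.7180 units


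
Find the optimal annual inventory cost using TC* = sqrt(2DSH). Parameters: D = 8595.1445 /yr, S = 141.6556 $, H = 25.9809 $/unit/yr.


2*D*S*H = 63266107.8408
TC* = sqrt(63266107.8408) = 7953.9995

7953.9995 $/yr


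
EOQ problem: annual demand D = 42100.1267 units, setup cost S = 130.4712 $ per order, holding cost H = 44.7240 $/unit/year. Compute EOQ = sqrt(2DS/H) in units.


2*D*S = 2 * 42100.1267 * 130.4712 = 10985708.1014
2*D*S/H = 245633.3982
EOQ = sqrt(245633.3982) = 495.6142

495.6142 units


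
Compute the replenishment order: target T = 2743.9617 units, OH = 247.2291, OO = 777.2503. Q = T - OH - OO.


Inventory position = OH + OO = 247.2291 + 777.2503 = 1024.4794
Q = 2743.9617 - 1024.4794 = 1719.4823

1719.4823 units


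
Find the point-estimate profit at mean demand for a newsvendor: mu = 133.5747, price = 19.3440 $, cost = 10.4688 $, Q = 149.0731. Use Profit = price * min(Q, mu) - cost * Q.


Sales at mu = min(149.0731, 133.5747) = 133.5747
Revenue = 19.3440 * 133.5747 = 2583.8690
Total cost = 10.4688 * 149.0731 = 1560.6165
Profit = 2583.8690 - 1560.6165 = 1023.2525

1023.2525 $


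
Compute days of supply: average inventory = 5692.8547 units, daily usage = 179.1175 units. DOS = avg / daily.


DOS = 5692.8547 / 179.1175 = 31.7828

31.7828 days


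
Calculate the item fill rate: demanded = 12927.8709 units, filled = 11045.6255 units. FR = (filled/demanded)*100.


FR = 11045.6255 / 12927.8709 * 100 = 85.4404

85.4404%


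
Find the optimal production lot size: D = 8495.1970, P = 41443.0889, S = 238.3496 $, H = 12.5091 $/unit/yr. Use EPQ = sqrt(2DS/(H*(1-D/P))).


1 - D/P = 1 - 0.2050 = 0.7950
H*(1-D/P) = 9.9449
2DS = 4049653.6137
EPQ = sqrt(407207.9968) = 638.1285

638.1285 units


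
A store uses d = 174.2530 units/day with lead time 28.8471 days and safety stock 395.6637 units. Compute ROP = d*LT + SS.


d*LT = 174.2530 * 28.8471 = 5026.6937
ROP = 5026.6937 + 395.6637 = 5422.3574

5422.3574 units


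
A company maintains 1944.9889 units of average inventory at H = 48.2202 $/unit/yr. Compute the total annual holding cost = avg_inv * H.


Cost = 1944.9889 * 48.2202 = 93787.7538

93787.7538 $/yr


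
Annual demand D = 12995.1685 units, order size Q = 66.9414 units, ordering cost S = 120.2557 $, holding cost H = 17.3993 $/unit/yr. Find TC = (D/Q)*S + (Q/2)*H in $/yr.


Ordering cost = D*S/Q = 23344.9418
Holding cost = Q*H/2 = 582.3668
TC = 23344.9418 + 582.3668 = 23927.3085

23927.3085 $/yr


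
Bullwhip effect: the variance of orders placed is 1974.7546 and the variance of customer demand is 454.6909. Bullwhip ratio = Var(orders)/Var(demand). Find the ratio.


BW = 1974.7546 / 454.6909 = 4.3431

4.3431


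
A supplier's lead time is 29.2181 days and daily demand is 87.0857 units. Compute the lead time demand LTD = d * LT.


LTD = 87.0857 * 29.2181 = 2544.4787

2544.4787 units


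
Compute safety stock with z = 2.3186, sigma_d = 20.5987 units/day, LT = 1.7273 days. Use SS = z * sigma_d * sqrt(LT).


sqrt(LT) = sqrt(1.7273) = 1.3143
SS = 2.3186 * 20.5987 * 1.3143 = 62.7696

62.7696 units


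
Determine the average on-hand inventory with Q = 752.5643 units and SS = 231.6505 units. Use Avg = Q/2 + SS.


Q/2 = 376.2822
Avg = 376.2822 + 231.6505 = 607.9326

607.9326 units


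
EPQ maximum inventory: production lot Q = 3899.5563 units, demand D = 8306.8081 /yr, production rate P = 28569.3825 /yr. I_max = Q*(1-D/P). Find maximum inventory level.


D/P = 0.2908
1 - D/P = 0.7092
I_max = 3899.5563 * 0.7092 = 2765.7248

2765.7248 units


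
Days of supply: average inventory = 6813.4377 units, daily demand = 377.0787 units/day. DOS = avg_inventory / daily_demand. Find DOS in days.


DOS = 6813.4377 / 377.0787 = 18.0690

18.0690 days


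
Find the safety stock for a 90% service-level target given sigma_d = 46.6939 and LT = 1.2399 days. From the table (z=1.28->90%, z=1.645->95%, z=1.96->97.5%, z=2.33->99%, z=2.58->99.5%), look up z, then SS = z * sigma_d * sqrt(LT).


From the table, SL = 90% corresponds to z = 1.28
sqrt(LT) = sqrt(1.2399) = 1.1135
SS = 1.28 * 46.6939 * 1.1135 = 66.5524

66.5524 units


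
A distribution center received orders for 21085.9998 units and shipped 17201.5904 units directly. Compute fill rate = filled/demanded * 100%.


FR = 17201.5904 / 21085.9998 * 100 = 81.5783

81.5783%


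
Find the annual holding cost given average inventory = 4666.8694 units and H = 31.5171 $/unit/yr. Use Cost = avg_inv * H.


Cost = 4666.8694 * 31.5171 = 147086.1896

147086.1896 $/yr


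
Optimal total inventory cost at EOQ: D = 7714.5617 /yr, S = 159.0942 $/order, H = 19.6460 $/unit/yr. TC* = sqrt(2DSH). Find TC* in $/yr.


2*D*S*H = 48224722.7289
TC* = sqrt(48224722.7289) = 6944.4023

6944.4023 $/yr


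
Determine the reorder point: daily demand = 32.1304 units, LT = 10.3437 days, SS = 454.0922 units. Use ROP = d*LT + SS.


d*LT = 32.1304 * 10.3437 = 332.3472
ROP = 332.3472 + 454.0922 = 786.4394

786.4394 units


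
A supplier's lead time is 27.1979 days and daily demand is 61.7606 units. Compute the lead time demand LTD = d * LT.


LTD = 61.7606 * 27.1979 = 1679.7586

1679.7586 units


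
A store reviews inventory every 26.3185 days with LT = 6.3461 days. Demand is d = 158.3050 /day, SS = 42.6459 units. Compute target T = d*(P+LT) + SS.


P + LT = 32.6646
d*(P+LT) = 158.3050 * 32.6646 = 5170.9695
T = 5170.9695 + 42.6459 = 5213.6154

5213.6154 units


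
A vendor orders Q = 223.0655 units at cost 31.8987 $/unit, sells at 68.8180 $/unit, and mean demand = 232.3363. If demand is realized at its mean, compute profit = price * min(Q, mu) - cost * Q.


Sales at mu = min(223.0655, 232.3363) = 223.0655
Revenue = 68.8180 * 223.0655 = 15350.9216
Total cost = 31.8987 * 223.0655 = 7115.4995
Profit = 15350.9216 - 7115.4995 = 8235.4221

8235.4221 $


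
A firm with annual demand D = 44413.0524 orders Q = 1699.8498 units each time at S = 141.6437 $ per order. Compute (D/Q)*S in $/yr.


Number of orders = D/Q = 26.1276
Cost = 26.1276 * 141.6437 = 3700.8147

3700.8147 $/yr


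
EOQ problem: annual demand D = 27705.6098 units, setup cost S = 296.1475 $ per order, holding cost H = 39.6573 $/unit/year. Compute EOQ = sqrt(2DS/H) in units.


2*D*S = 2 * 27705.6098 * 296.1475 = 16409894.1565
2*D*S/H = 413792.5213
EOQ = sqrt(413792.5213) = 643.2671

643.2671 units


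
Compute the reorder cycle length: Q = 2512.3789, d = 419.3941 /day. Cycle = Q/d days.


Cycle = 2512.3789 / 419.3941 = 5.9905

5.9905 days


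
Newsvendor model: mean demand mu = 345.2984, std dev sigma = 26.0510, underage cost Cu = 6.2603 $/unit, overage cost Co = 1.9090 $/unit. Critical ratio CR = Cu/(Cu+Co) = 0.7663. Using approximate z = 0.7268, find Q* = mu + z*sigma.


CR = Cu/(Cu+Co) = 6.2603/(6.2603+1.9090) = 0.7663
z = 0.7268
Q* = 345.2984 + 0.7268 * 26.0510 = 364.2323

364.2323 units


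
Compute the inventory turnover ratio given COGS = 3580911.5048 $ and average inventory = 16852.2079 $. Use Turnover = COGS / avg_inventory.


Turnover = 3580911.5048 / 16852.2079 = 212.4892

212.4892


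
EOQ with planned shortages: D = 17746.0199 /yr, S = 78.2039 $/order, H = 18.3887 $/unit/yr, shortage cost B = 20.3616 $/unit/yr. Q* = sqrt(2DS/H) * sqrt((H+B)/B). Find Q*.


sqrt(2DS/H) = 388.5118
sqrt((H+B)/B) = 1.3795
Q* = 388.5118 * 1.3795 = 535.9642

535.9642 units


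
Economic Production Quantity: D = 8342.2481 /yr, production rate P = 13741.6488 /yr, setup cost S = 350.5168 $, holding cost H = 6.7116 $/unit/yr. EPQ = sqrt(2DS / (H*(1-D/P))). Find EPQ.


1 - D/P = 1 - 0.6071 = 0.3929
H*(1-D/P) = 2.6371
2DS = 5848196.2176
EPQ = sqrt(2217630.3499) = 1489.1710

1489.1710 units


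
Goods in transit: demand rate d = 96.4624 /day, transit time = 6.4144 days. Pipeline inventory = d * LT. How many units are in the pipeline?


Pipeline = 96.4624 * 6.4144 = 618.7484

618.7484 units


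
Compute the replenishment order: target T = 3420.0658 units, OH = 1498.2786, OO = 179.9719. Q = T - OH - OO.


Inventory position = OH + OO = 1498.2786 + 179.9719 = 1678.2505
Q = 3420.0658 - 1678.2505 = 1741.8153

1741.8153 units


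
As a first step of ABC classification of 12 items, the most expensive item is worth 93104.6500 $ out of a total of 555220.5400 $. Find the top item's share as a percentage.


Top item = 93104.6500
Total = 555220.5400
Percentage = 93104.6500 / 555220.5400 * 100 = 16.7689

16.7689%


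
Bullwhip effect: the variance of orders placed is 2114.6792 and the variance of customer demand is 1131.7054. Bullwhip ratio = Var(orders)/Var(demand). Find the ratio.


BW = 2114.6792 / 1131.7054 = 1.8686

1.8686


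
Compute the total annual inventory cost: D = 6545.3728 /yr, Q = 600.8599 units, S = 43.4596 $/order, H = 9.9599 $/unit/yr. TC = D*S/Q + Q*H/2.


Ordering cost = D*S/Q = 473.4203
Holding cost = Q*H/2 = 2992.2523
TC = 473.4203 + 2992.2523 = 3465.6726

3465.6726 $/yr


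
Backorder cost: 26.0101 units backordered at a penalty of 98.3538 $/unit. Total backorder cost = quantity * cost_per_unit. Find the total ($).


Total = 26.0101 * 98.3538 = 2558.1922

2558.1922 $


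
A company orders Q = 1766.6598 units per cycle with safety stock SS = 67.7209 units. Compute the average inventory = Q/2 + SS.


Q/2 = 883.3299
Avg = 883.3299 + 67.7209 = 951.0508

951.0508 units


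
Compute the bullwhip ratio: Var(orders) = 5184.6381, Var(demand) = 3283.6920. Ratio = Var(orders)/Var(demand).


BW = 5184.6381 / 3283.6920 = 1.5789

1.5789


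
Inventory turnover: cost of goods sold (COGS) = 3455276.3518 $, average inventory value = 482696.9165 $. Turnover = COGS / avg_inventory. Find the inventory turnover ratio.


Turnover = 3455276.3518 / 482696.9165 = 7.1583

7.1583


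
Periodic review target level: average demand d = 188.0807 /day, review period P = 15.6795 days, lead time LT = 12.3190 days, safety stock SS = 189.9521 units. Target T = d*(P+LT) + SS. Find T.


P + LT = 27.9985
d*(P+LT) = 188.0807 * 27.9985 = 5265.9775
T = 5265.9775 + 189.9521 = 5455.9296

5455.9296 units


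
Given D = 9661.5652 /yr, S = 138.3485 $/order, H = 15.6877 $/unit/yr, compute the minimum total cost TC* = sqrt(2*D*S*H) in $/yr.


2*D*S*H = 41938337.9554
TC* = sqrt(41938337.9554) = 6475.9816

6475.9816 $/yr


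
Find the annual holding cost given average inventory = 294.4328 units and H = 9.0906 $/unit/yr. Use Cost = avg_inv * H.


Cost = 294.4328 * 9.0906 = 2676.5708

2676.5708 $/yr


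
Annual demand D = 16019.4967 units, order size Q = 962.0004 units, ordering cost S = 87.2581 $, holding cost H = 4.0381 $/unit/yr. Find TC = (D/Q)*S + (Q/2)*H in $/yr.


Ordering cost = D*S/Q = 1453.0460
Holding cost = Q*H/2 = 1942.3269
TC = 1453.0460 + 1942.3269 = 3395.3729

3395.3729 $/yr


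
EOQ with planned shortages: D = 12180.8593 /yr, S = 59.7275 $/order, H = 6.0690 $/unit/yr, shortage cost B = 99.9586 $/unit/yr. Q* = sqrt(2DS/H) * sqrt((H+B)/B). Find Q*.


sqrt(2DS/H) = 489.6464
sqrt((H+B)/B) = 1.0299
Q* = 489.6464 * 1.0299 = 504.2918

504.2918 units


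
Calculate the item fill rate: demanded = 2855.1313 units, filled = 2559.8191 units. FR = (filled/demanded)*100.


FR = 2559.8191 / 2855.1313 * 100 = 89.6568

89.6568%


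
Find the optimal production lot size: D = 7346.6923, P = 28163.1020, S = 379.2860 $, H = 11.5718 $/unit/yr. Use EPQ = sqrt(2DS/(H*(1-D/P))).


1 - D/P = 1 - 0.2609 = 0.7391
H*(1-D/P) = 8.5532
2DS = 5572995.0714
EPQ = sqrt(651571.9821) = 807.2001

807.2001 units


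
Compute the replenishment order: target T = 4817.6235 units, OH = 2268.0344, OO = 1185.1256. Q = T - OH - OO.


Inventory position = OH + OO = 2268.0344 + 1185.1256 = 3453.1600
Q = 4817.6235 - 3453.1600 = 1364.4635

1364.4635 units


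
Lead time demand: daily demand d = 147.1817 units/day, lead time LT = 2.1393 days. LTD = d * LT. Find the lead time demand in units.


LTD = 147.1817 * 2.1393 = 314.8658

314.8658 units


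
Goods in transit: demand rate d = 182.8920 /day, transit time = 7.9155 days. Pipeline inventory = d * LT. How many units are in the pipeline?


Pipeline = 182.8920 * 7.9155 = 1447.6816

1447.6816 units


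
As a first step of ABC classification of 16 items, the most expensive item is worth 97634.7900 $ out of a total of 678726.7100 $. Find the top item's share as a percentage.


Top item = 97634.7900
Total = 678726.7100
Percentage = 97634.7900 / 678726.7100 * 100 = 14.3850

14.3850%


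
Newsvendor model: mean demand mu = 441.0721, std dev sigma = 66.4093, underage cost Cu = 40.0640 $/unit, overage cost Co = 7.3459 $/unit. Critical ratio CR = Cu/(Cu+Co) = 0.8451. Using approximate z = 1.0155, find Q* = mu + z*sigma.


CR = Cu/(Cu+Co) = 40.0640/(40.0640+7.3459) = 0.8451
z = 1.0155
Q* = 441.0721 + 1.0155 * 66.4093 = 508.5107

508.5107 units


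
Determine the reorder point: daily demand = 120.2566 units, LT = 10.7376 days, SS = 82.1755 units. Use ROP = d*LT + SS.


d*LT = 120.2566 * 10.7376 = 1291.2673
ROP = 1291.2673 + 82.1755 = 1373.4428

1373.4428 units


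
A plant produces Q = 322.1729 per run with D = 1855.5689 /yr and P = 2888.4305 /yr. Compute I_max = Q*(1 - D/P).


D/P = 0.6424
1 - D/P = 0.3576
I_max = 322.1729 * 0.3576 = 115.2044

115.2044 units


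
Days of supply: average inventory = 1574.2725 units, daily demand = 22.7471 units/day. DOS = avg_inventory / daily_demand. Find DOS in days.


DOS = 1574.2725 / 22.7471 = 69.2076

69.2076 days


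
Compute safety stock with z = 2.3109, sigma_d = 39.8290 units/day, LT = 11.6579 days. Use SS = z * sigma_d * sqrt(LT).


sqrt(LT) = sqrt(11.6579) = 3.4144
SS = 2.3109 * 39.8290 * 3.4144 = 314.2612

314.2612 units


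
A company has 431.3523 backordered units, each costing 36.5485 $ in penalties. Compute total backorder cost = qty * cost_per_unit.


Total = 431.3523 * 36.5485 = 15765.2795

15765.2795 $


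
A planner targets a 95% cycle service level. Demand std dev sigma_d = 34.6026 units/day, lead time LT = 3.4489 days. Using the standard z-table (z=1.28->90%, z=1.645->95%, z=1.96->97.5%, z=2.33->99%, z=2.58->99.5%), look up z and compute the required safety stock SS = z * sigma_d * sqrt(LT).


From the table, SL = 95% corresponds to z = 1.645
sqrt(LT) = sqrt(3.4489) = 1.8571
SS = 1.645 * 34.6026 * 1.8571 = 105.7097

105.7097 units


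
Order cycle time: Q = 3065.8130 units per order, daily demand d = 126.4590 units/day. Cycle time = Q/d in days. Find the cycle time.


Cycle = 3065.8130 / 126.4590 = 24.2435

24.2435 days


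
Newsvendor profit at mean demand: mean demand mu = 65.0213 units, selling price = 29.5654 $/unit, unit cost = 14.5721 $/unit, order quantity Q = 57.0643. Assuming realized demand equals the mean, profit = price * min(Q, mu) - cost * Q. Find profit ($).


Sales at mu = min(57.0643, 65.0213) = 57.0643
Revenue = 29.5654 * 57.0643 = 1687.1289
Total cost = 14.5721 * 57.0643 = 831.5467
Profit = 1687.1289 - 831.5467 = 855.5822

855.5822 $


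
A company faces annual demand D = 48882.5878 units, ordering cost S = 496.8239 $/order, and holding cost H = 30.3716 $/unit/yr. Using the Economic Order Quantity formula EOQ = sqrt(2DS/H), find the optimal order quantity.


2*D*S = 2 * 48882.5878 * 496.8239 = 48572075.8258
2*D*S/H = 1599259.6974
EOQ = sqrt(1599259.6974) = 1264.6184

1264.6184 units


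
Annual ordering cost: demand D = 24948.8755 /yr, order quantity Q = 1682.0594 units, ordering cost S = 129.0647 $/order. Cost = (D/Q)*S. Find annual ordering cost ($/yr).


Number of orders = D/Q = 14.8323
Cost = 14.8323 * 129.0647 = 1914.3314

1914.3314 $/yr


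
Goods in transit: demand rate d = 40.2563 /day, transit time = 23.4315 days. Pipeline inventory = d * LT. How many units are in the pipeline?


Pipeline = 40.2563 * 23.4315 = 943.2655

943.2655 units


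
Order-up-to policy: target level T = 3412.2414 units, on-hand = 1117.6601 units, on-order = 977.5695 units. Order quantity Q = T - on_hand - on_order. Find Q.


Inventory position = OH + OO = 1117.6601 + 977.5695 = 2095.2296
Q = 3412.2414 - 2095.2296 = 1317.0118

1317.0118 units


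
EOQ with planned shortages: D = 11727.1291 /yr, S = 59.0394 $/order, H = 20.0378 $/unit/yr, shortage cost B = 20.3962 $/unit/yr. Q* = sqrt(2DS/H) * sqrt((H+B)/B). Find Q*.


sqrt(2DS/H) = 262.8795
sqrt((H+B)/B) = 1.4080
Q* = 262.8795 * 1.4080 = 370.1311

370.1311 units


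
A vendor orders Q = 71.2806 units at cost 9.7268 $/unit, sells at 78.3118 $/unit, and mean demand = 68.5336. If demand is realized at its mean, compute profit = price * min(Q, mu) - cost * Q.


Sales at mu = min(71.2806, 68.5336) = 68.5336
Revenue = 78.3118 * 68.5336 = 5366.9896
Total cost = 9.7268 * 71.2806 = 693.3321
Profit = 5366.9896 - 693.3321 = 4673.6574

4673.6574 $


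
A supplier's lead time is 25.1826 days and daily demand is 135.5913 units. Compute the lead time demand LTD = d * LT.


LTD = 135.5913 * 25.1826 = 3414.5415

3414.5415 units


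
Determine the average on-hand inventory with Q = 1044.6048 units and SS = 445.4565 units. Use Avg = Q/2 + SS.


Q/2 = 522.3024
Avg = 522.3024 + 445.4565 = 967.7589

967.7589 units


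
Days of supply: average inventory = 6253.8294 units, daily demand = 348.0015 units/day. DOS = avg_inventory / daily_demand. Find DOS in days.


DOS = 6253.8294 / 348.0015 = 17.9707

17.9707 days


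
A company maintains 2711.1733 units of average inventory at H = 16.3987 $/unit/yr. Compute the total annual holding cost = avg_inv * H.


Cost = 2711.1733 * 16.3987 = 44459.7176

44459.7176 $/yr


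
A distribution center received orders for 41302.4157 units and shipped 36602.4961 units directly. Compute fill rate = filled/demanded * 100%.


FR = 36602.4961 / 41302.4157 * 100 = 88.6207

88.6207%


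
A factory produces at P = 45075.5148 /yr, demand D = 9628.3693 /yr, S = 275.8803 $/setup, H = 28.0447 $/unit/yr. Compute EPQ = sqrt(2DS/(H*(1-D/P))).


1 - D/P = 1 - 0.2136 = 0.7864
H*(1-D/P) = 22.0542
2DS = 5312554.8220
EPQ = sqrt(240886.2737) = 490.8017

490.8017 units


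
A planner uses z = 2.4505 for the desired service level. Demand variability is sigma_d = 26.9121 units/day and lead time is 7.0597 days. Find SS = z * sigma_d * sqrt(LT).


sqrt(LT) = sqrt(7.0597) = 2.6570
SS = 2.4505 * 26.9121 * 2.6570 = 175.2247

175.2247 units


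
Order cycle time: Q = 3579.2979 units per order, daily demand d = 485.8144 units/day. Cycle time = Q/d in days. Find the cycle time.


Cycle = 3579.2979 / 485.8144 = 7.3676

7.3676 days


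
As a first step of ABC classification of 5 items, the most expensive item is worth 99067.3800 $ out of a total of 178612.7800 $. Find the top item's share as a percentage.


Top item = 99067.3800
Total = 178612.7800
Percentage = 99067.3800 / 178612.7800 * 100 = 55.4649

55.4649%


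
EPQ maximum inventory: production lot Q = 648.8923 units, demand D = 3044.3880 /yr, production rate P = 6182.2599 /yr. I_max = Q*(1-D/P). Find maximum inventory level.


D/P = 0.4924
1 - D/P = 0.5076
I_max = 648.8923 * 0.5076 = 329.3522

329.3522 units


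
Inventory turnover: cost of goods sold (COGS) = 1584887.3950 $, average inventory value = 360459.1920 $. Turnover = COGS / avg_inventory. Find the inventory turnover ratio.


Turnover = 1584887.3950 / 360459.1920 = 4.3969

4.3969


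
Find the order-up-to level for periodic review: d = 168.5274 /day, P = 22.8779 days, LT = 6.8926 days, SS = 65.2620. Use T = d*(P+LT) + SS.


P + LT = 29.7705
d*(P+LT) = 168.5274 * 29.7705 = 5017.1450
T = 5017.1450 + 65.2620 = 5082.4070

5082.4070 units


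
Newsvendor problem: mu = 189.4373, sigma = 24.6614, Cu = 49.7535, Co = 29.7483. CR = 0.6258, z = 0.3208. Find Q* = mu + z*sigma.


CR = Cu/(Cu+Co) = 49.7535/(49.7535+29.7483) = 0.6258
z = 0.3208
Q* = 189.4373 + 0.3208 * 24.6614 = 197.3487

197.3487 units


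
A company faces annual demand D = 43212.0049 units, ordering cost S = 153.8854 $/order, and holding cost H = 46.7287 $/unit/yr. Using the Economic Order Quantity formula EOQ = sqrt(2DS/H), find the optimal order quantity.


2*D*S = 2 * 43212.0049 * 153.8854 = 13299393.3177
2*D*S/H = 284608.6734
EOQ = sqrt(284608.6734) = 533.4873

533.4873 units


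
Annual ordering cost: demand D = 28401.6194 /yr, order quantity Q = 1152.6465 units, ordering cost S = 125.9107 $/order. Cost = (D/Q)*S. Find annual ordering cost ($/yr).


Number of orders = D/Q = 24.6404
Cost = 24.6404 * 125.9107 = 3102.4844

3102.4844 $/yr


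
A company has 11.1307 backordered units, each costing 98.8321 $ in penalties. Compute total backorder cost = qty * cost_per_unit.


Total = 11.1307 * 98.8321 = 1100.0705

1100.0705 $


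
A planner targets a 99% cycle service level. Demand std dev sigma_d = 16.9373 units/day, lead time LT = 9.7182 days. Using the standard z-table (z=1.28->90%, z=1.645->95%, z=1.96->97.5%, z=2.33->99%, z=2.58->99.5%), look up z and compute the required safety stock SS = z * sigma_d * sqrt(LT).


From the table, SL = 99% corresponds to z = 2.33
sqrt(LT) = sqrt(9.7182) = 3.1174
SS = 2.33 * 16.9373 * 3.1174 = 123.0249

123.0249 units


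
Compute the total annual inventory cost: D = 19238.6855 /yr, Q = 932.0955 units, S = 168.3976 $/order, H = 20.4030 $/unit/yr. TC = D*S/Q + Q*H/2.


Ordering cost = D*S/Q = 3475.7688
Holding cost = Q*H/2 = 9508.7722
TC = 3475.7688 + 9508.7722 = 12984.5411

12984.5411 $/yr


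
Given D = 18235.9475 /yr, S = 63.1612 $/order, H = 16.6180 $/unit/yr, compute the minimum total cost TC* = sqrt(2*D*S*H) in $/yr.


2*D*S*H = 38281368.6200
TC* = sqrt(38281368.6200) = 6187.1939

6187.1939 $/yr


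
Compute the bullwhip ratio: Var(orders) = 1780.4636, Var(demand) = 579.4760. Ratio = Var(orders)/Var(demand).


BW = 1780.4636 / 579.4760 = 3.0725

3.0725


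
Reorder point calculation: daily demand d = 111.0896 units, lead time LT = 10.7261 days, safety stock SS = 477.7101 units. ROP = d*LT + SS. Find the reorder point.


d*LT = 111.0896 * 10.7261 = 1191.5582
ROP = 1191.5582 + 477.7101 = 1669.2683

1669.2683 units


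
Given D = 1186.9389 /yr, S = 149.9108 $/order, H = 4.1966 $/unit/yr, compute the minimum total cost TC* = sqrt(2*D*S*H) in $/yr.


2*D*S*H = 1493443.7067
TC* = sqrt(1493443.7067) = 1222.0653

1222.0653 $/yr


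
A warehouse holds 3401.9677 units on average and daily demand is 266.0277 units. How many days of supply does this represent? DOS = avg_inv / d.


DOS = 3401.9677 / 266.0277 = 12.7880

12.7880 days


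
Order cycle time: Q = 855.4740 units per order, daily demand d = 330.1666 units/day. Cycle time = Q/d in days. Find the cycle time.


Cycle = 855.4740 / 330.1666 = 2.5910

2.5910 days
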